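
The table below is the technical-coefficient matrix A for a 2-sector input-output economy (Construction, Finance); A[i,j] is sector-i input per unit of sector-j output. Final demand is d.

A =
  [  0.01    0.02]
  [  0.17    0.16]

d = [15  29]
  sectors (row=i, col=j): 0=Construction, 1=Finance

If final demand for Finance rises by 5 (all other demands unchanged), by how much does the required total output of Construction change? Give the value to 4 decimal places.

Form M = I − A:
  [  0.99   -0.02]
  [ -0.17    0.84]
Leontief inverse L = M⁻¹:
  [  1.0142    0.0241]
  [  0.2053    1.1954]
Total output x = L · d:
  x_0 = 1.0142·15 + 0.0241·29 = 15.9140
  x_1 = 0.2053·15 + 1.1954·29 = 37.7445
Δx_0 = L[0,1] · Δd_1 = 0.0241 · 5 = 0.1207

0.1207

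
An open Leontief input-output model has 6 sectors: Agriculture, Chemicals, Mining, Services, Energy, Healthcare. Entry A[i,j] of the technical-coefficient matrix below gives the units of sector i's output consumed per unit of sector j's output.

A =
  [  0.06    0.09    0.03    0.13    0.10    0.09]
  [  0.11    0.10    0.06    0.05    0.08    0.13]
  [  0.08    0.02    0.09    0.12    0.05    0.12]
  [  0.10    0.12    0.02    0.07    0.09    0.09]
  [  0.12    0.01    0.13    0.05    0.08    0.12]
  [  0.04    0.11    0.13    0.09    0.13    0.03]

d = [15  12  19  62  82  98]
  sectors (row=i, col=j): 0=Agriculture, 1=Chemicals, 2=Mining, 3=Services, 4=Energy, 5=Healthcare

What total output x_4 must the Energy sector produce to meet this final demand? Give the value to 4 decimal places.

Form M = I − A:
  [  0.94   -0.09   -0.03   -0.13   -0.10   -0.09]
  [ -0.11    0.90   -0.06   -0.05   -0.08   -0.13]
  [ -0.08   -0.02    0.91   -0.12   -0.05   -0.12]
  [ -0.10   -0.12   -0.02    0.93   -0.09   -0.09]
  [ -0.12   -0.01   -0.13   -0.05    0.92   -0.12]
  [ -0.04   -0.11   -0.13   -0.09   -0.13    0.97]
Leontief inverse L = M⁻¹:
  [  1.1480    0.1703    0.1078    0.2119    0.1925    0.1862]
  [  0.1987    1.1833    0.1462    0.1422    0.1789    0.2304]
  [  0.1587    0.0960    1.1644    0.2051    0.1383    0.2078]
  [  0.1851    0.1989    0.0969    1.1520    0.1816    0.1852]
  [  0.2020    0.0834    0.2135    0.1441    1.1722    0.2147]
  [  0.1354    0.1837    0.2147    0.1786    0.2207    1.1385]
Total output x = L · d:
  x_0 = 1.1480·15 + 0.1703·12 + 0.1078·19 + 0.2119·62 + 0.1925·82 + 0.1862·98 = 68.4776
  x_1 = 0.1987·15 + 1.1833·12 + 0.1462·19 + 0.1422·62 + 0.1789·82 + 0.2304·98 = 66.0255
  x_2 = 0.1587·15 + 0.0960·12 + 1.1644·19 + 0.2051·62 + 0.1383·82 + 0.2078·98 = 70.0781
  x_3 = 0.1851·15 + 0.1989·12 + 0.0969·19 + 1.1520·62 + 0.1816·82 + 0.1852·98 = 111.4669
  x_4 = 0.2020·15 + 0.0834·12 + 0.2135·19 + 0.1441·62 + 1.1722·82 + 0.2147·98 = 134.1829
  x_5 = 0.1354·15 + 0.1837·12 + 0.2147·19 + 0.1786·62 + 0.2207·82 + 1.1385·98 = 149.0596

134.1829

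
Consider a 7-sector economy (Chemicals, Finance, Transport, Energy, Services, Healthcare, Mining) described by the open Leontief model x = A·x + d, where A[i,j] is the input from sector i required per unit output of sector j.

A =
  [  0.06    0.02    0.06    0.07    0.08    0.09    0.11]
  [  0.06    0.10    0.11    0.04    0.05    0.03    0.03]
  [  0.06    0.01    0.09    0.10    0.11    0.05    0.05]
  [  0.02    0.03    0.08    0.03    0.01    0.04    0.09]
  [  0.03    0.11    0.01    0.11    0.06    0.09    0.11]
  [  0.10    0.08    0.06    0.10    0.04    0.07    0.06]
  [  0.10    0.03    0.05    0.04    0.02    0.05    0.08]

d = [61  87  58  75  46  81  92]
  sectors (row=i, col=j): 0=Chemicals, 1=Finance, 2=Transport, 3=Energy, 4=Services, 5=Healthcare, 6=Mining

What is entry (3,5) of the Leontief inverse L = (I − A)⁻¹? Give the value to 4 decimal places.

L[3,5] = 0.0698

Form M = I − A:
  [  0.94   -0.02   -0.06   -0.07   -0.08   -0.09   -0.11]
  [ -0.06    0.90   -0.11   -0.04   -0.05   -0.03   -0.03]
  [ -0.06   -0.01    0.91   -0.10   -0.11   -0.05   -0.05]
  [ -0.02   -0.03   -0.08    0.97   -0.01   -0.04   -0.09]
  [ -0.03   -0.11   -0.01   -0.11    0.94   -0.09   -0.11]
  [ -0.10   -0.08   -0.06   -0.10   -0.04    0.93   -0.06]
  [ -0.10   -0.03   -0.05   -0.04   -0.02   -0.05    0.92]
Leontief inverse L = M⁻¹:
  [  1.1161    0.0642    0.1135    0.1310    0.1230    0.1433    0.1786]
  [  0.1048    1.1392    0.1633    0.0931    0.0945    0.0733    0.0838]
  [  0.1078    0.0522    1.1413    0.1604    0.1540    0.1016    0.1173]
  [  0.0557    0.0532    0.1159    1.0659    0.0382    0.0698    0.1281]
  [  0.0872    0.1611    0.0709    0.1667    1.0996    0.1405    0.1765]
  [  0.1550    0.1248    0.1214    0.1597    0.0862    1.1229    0.1284]
  [  0.1433    0.0596    0.0929    0.0846    0.0551    0.0906    1.1319]
Total output x = L · d:
  x_0 = 1.1161·61 + 0.0642·87 + 0.1135·58 + 0.1310·75 + 0.1230·46 + 0.1433·81 + 0.1786·92 = 123.7625
  x_1 = 0.1048·61 + 1.1392·87 + 0.1633·58 + 0.0931·75 + 0.0945·46 + 0.0733·81 + 0.0838·92 = 139.9541
  x_2 = 0.1078·61 + 0.0522·87 + 1.1413·58 + 0.1604·75 + 0.1540·46 + 0.1016·81 + 0.1173·92 = 115.4451
  x_3 = 0.0557·61 + 0.0532·87 + 0.1159·58 + 1.0659·75 + 0.0382·46 + 0.0698·81 + 0.1281·92 = 113.8791
  x_4 = 0.0872·61 + 0.1611·87 + 0.0709·58 + 0.1667·75 + 1.0996·46 + 0.1405·81 + 0.1765·92 = 114.1455
  x_5 = 0.1550·61 + 0.1248·87 + 0.1214·58 + 0.1597·75 + 0.0862·46 + 1.1229·81 + 0.1284·92 = 146.0566
  x_6 = 0.1433·61 + 0.0596·87 + 0.0929·58 + 0.0846·75 + 0.0551·46 + 0.0906·81 + 1.1319·92 = 139.6609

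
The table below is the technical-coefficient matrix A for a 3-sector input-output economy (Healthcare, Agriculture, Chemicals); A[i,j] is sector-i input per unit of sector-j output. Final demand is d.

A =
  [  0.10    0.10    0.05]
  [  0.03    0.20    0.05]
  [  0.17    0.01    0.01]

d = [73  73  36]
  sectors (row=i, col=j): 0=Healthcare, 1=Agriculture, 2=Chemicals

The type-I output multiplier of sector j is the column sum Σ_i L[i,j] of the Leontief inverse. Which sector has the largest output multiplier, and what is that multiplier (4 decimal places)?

Form M = I − A:
  [  0.90   -0.10   -0.05]
  [ -0.03    0.80   -0.05]
  [ -0.17   -0.01    0.99]
Leontief inverse L = M⁻¹:
  [  1.1280    0.1418    0.0641]
  [  0.0544    1.2576    0.0663]
  [  0.1942    0.0371    1.0218]
Total output x = L · d:
  x_0 = 1.1280·73 + 0.1418·73 + 0.0641·36 = 95.0001
  x_1 = 0.0544·73 + 1.2576·73 + 0.0663·36 = 98.1668
  x_2 = 0.1942·73 + 0.0371·73 + 1.0218·36 = 53.6684
Output multipliers (column sums of L):
  Healthcare: 1.3766
  Agriculture: 1.4365
  Chemicals: 1.1522

Agriculture (1.4365)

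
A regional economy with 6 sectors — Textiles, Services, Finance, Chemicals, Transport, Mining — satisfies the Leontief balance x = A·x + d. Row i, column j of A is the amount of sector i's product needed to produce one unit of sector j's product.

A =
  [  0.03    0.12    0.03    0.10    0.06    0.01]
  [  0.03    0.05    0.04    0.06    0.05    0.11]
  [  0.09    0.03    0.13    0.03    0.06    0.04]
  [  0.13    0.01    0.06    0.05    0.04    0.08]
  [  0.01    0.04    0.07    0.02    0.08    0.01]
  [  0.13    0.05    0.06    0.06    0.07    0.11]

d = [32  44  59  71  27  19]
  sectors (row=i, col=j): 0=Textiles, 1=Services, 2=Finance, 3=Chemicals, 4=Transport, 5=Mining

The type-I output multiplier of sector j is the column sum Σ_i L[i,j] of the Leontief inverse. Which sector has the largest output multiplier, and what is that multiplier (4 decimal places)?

Form M = I − A:
  [  0.97   -0.12   -0.03   -0.10   -0.06   -0.01]
  [ -0.03    0.95   -0.04   -0.06   -0.05   -0.11]
  [ -0.09   -0.03    0.87   -0.03   -0.06   -0.04]
  [ -0.13   -0.01   -0.06    0.95   -0.04   -0.08]
  [ -0.01   -0.04   -0.07   -0.02    0.92   -0.01]
  [ -0.13   -0.05   -0.06   -0.06   -0.07    0.89]
Leontief inverse L = M⁻¹:
  [  1.0653    0.1441    0.0626    0.1280    0.0904    0.0451]
  [  0.0726    1.0763    0.0749    0.0890    0.0831    0.1461]
  [  0.1291    0.0616    1.1734    0.0609    0.0961    0.0684]
  [  0.1713    0.0451    0.0965    1.0851    0.0755    0.1102]
  [  0.0303    0.0550    0.0965    0.0346    1.1018    0.0270]
  [  0.1823    0.0930    0.1065    0.1037    0.1161    1.1526]
Total output x = L · d:
  x_0 = 1.0653·32 + 0.1441·44 + 0.0626·59 + 0.1280·71 + 0.0904·27 + 0.0451·19 = 56.5034
  x_1 = 0.0726·32 + 1.0763·44 + 0.0749·59 + 0.0890·71 + 0.0831·27 + 0.1461·19 = 65.4352
  x_2 = 0.1291·32 + 0.0616·44 + 1.1734·59 + 0.0609·71 + 0.0961·27 + 0.0684·19 = 84.2881
  x_3 = 0.1713·32 + 0.0451·44 + 0.0965·59 + 1.0851·71 + 0.0755·27 + 0.1102·19 = 94.3344
  x_4 = 0.0303·32 + 0.0550·44 + 0.0965·59 + 0.0346·71 + 1.1018·27 + 0.0270·19 = 41.7993
  x_5 = 0.1823·32 + 0.0930·44 + 0.1065·59 + 0.1037·71 + 0.1161·27 + 1.1526·19 = 48.6073
Output multipliers (column sums of L):
  Textiles: 1.6509
  Services: 1.4752
  Finance: 1.6103
  Chemicals: 1.5012
  Transport: 1.5630
  Mining: 1.5493

Textiles (1.6509)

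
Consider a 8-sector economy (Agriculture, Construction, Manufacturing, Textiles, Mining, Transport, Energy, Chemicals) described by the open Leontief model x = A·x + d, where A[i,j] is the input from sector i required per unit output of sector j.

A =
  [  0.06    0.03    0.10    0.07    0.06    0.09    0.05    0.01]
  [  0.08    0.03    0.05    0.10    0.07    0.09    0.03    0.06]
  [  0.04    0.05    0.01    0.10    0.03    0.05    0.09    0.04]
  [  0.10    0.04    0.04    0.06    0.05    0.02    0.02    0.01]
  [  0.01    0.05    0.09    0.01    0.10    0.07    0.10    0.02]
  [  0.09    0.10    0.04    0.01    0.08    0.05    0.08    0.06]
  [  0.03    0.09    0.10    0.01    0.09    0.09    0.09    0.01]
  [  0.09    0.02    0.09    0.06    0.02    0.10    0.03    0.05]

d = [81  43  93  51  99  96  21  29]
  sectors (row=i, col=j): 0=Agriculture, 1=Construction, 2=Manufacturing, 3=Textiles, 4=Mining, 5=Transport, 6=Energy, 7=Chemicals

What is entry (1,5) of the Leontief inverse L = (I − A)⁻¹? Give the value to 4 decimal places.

Form M = I − A:
  [  0.94   -0.03   -0.10   -0.07   -0.06   -0.09   -0.05   -0.01]
  [ -0.08    0.97   -0.05   -0.10   -0.07   -0.09   -0.03   -0.06]
  [ -0.04   -0.05    0.99   -0.10   -0.03   -0.05   -0.09   -0.04]
  [ -0.10   -0.04   -0.04    0.94   -0.05   -0.02   -0.02   -0.01]
  [ -0.01   -0.05   -0.09   -0.01    0.90   -0.07   -0.10   -0.02]
  [ -0.09   -0.10   -0.04   -0.01   -0.08    0.95   -0.08   -0.06]
  [ -0.03   -0.09   -0.10   -0.01   -0.09   -0.09    0.91   -0.01]
  [ -0.09   -0.02   -0.09   -0.06   -0.02   -0.10   -0.03    0.95]
Leontief inverse L = M⁻¹:
  [  1.1112    0.0787    0.1515    0.1135    0.1161    0.1458    0.1079    0.0370]
  [  0.1393    1.0792    0.1093    0.1464    0.1292    0.1515    0.0877    0.0890]
  [  0.0882    0.0913    1.0598    0.1364    0.0798    0.1009    0.1354    0.0622]
  [  0.1372    0.0705    0.0807    1.0941    0.0900    0.0620    0.0581    0.0272]
  [  0.0542    0.1001    0.1437    0.0484    1.1587    0.1289    0.1618    0.0477]
  [  0.1458    0.1505    0.1058    0.0589    0.1441    1.1212    0.1421    0.0915]
  [  0.0830    0.1456    0.1594    0.0570    0.1560    0.1569    1.1576    0.0428]
  [  0.1443    0.0658    0.1413    0.1049    0.0715    0.1562    0.0835    1.0776]
Total output x = L · d:
  x_0 = 1.1112·81 + 0.0787·43 + 0.1515·93 + 0.1135·51 + 0.1161·99 + 0.1458·96 + 0.1079·21 + 0.0370·29 = 142.1045
  x_1 = 0.1393·81 + 1.0792·43 + 0.1093·93 + 0.1464·51 + 0.1292·99 + 0.1515·96 + 0.0877·21 + 0.0890·29 = 107.0681
  x_2 = 0.0882·81 + 0.0913·43 + 1.0598·93 + 0.1364·51 + 0.0798·99 + 0.1009·96 + 0.1354·21 + 0.0622·29 = 138.8148
  x_3 = 0.1372·81 + 0.0705·43 + 0.0807·93 + 1.0941·51 + 0.0900·99 + 0.0620·96 + 0.0581·21 + 0.0272·29 = 94.3139
  x_4 = 0.0542·81 + 0.1001·43 + 0.1437·93 + 0.0484·51 + 1.1587·99 + 0.1289·96 + 0.1618·21 + 0.0477·29 = 156.3955
  x_5 = 0.1458·81 + 0.1505·43 + 0.1058·93 + 0.0589·51 + 0.1441·99 + 1.1212·96 + 0.1421·21 + 0.0915·29 = 158.6634
  x_6 = 0.0830·81 + 0.1456·43 + 0.1594·93 + 0.0570·51 + 0.1560·99 + 0.1569·96 + 1.1576·21 + 0.0428·29 = 86.7693
  x_7 = 0.1443·81 + 0.0658·43 + 0.1413·93 + 0.1049·51 + 0.0715·99 + 0.1562·96 + 0.0835·21 + 1.0776·29 = 88.0845

L[1,5] = 0.1515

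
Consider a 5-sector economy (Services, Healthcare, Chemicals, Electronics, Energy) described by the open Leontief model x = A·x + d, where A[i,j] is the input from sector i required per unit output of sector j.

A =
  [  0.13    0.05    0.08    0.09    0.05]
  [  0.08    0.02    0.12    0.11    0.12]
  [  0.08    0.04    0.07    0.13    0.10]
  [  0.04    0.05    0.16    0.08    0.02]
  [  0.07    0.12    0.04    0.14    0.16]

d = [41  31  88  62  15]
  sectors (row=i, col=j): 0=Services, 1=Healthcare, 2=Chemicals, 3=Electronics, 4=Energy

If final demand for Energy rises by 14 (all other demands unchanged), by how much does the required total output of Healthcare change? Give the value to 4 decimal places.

Form M = I − A:
  [  0.87   -0.05   -0.08   -0.09   -0.05]
  [ -0.08    0.98   -0.12   -0.11   -0.12]
  [ -0.08   -0.04    0.93   -0.13   -0.10]
  [ -0.04   -0.05   -0.16    0.92   -0.02]
  [ -0.07   -0.12   -0.04   -0.14    0.84]
Leontief inverse L = M⁻¹:
  [  1.1868    0.0876    0.1459    0.1631    0.1044]
  [  0.1402    1.0685    0.1920    0.1973    0.1885]
  [  0.1351    0.0838    1.1406    0.2089    0.1608]
  [  0.0858    0.0803    0.2180    1.1464    0.0698]
  [  0.1396    0.1773    0.1302    0.2428    1.2454]
Total output x = L · d:
  x_0 = 1.1868·41 + 0.0876·31 + 0.1459·88 + 0.1631·62 + 0.1044·15 = 75.8958
  x_1 = 0.1402·41 + 1.0685·31 + 0.1920·88 + 0.1973·62 + 0.1885·15 = 70.8262
  x_2 = 0.1351·41 + 0.0838·31 + 1.1406·88 + 0.2089·62 + 0.1608·15 = 123.8672
  x_3 = 0.0858·41 + 0.0803·31 + 0.2180·88 + 1.1464·62 + 0.0698·15 = 97.3089
  x_4 = 0.1396·41 + 0.1773·31 + 0.1302·88 + 0.2428·62 + 1.2454·15 = 56.4164
Δx_1 = L[1,4] · Δd_4 = 0.1885 · 14 = 2.6396

2.6396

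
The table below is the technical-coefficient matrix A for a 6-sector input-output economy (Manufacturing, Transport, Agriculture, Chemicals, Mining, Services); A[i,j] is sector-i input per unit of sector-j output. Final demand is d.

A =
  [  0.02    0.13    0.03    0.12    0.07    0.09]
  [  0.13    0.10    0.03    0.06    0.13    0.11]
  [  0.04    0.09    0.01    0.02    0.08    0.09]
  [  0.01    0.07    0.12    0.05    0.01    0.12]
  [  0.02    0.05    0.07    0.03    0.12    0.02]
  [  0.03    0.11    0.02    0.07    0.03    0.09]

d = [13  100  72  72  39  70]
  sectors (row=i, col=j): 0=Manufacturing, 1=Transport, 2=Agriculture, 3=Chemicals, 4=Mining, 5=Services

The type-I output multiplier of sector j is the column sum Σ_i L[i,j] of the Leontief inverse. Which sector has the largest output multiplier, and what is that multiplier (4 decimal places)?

Transport (1.9138)

Form M = I − A:
  [  0.98   -0.13   -0.03   -0.12   -0.07   -0.09]
  [ -0.13    0.90   -0.03   -0.06   -0.13   -0.11]
  [ -0.04   -0.09    0.99   -0.02   -0.08   -0.09]
  [ -0.01   -0.07   -0.12    0.95   -0.01   -0.12]
  [ -0.02   -0.05   -0.07   -0.03    0.88   -0.02]
  [ -0.03   -0.11   -0.02   -0.07   -0.03    0.91]
Leontief inverse L = M⁻¹:
  [  1.0589    0.1993    0.0702    0.1636    0.1274    0.1601]
  [  0.1715    1.1867    0.0737    0.1184    0.2034    0.1878]
  [  0.0682    0.1410    1.0345    0.0533    0.1255    0.1359]
  [  0.0406    0.1293    0.1439    1.0838    0.0538    0.1780]
  [  0.0420    0.0914    0.0941    0.0540    1.1643    0.0572]
  [  0.0617    0.1661    0.0481    0.1060    0.0741    1.1454]
Total output x = L · d:
  x_0 = 1.0589·13 + 0.1993·100 + 0.0702·72 + 0.1636·72 + 0.1274·39 + 0.1601·70 = 66.7159
  x_1 = 0.1715·13 + 1.1867·100 + 0.0737·72 + 0.1184·72 + 0.2034·39 + 0.1878·70 = 155.8130
  x_2 = 0.0682·13 + 0.1410·100 + 1.0345·72 + 0.0533·72 + 0.1255·39 + 0.1359·70 = 107.7201
  x_3 = 0.0406·13 + 0.1293·100 + 0.1439·72 + 1.0838·72 + 0.0538·39 + 0.1780·70 = 116.4079
  x_4 = 0.0420·13 + 0.0914·100 + 0.0941·72 + 0.0540·72 + 1.1643·39 + 0.0572·70 = 69.7604
  x_5 = 0.0617·13 + 0.1661·100 + 0.0481·72 + 0.1060·72 + 0.0741·39 + 1.1454·70 = 111.5788
Output multipliers (column sums of L):
  Manufacturing: 1.4429
  Transport: 1.9138
  Agriculture: 1.4645
  Chemicals: 1.5792
  Mining: 1.7485
  Services: 1.8645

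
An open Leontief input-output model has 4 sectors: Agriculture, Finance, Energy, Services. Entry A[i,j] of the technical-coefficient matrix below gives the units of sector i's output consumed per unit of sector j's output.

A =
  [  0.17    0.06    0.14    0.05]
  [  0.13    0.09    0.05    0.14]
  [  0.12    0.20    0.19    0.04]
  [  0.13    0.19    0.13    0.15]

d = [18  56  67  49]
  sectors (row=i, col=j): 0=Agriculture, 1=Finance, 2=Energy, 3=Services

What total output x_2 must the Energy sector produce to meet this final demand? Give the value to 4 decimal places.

118.6974

Form M = I − A:
  [  0.83   -0.06   -0.14   -0.05]
  [ -0.13    0.91   -0.05   -0.14]
  [ -0.12   -0.20    0.81   -0.04]
  [ -0.13   -0.19   -0.13    0.85]
Leontief inverse L = M⁻¹:
  [  1.2846    0.1636    0.2505    0.1143]
  [  0.2429    1.1935    0.1506    0.2180]
  [  0.2646    0.3359    1.3224    0.1331]
  [  0.2912    0.3432    0.2742    1.2630]
Total output x = L · d:
  x_0 = 1.2846·18 + 0.1636·56 + 0.2505·67 + 0.1143·49 = 54.6658
  x_1 = 0.2429·18 + 1.1935·56 + 0.1506·67 + 0.2180·49 = 91.9807
  x_2 = 0.2646·18 + 0.3359·56 + 1.3224·67 + 0.1331·49 = 118.6974
  x_3 = 0.2912·18 + 0.3432·56 + 0.2742·67 + 1.2630·49 = 104.7218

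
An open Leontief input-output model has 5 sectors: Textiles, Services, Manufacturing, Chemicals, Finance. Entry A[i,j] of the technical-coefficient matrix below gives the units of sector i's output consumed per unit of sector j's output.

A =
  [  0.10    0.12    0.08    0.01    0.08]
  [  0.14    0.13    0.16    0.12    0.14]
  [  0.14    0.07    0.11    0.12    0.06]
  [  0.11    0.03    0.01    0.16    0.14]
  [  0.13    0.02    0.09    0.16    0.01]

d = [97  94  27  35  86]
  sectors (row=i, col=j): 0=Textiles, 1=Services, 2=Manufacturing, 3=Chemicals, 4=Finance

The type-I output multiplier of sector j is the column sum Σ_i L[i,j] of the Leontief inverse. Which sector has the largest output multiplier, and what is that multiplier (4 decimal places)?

Textiles (2.1810)

Form M = I − A:
  [  0.90   -0.12   -0.08   -0.01   -0.08]
  [ -0.14    0.87   -0.16   -0.12   -0.14]
  [ -0.14   -0.07    0.89   -0.12   -0.06]
  [ -0.11   -0.03   -0.01    0.84   -0.14]
  [ -0.13   -0.02   -0.09   -0.16    0.99]
Leontief inverse L = M⁻¹:
  [  1.1960    0.1840    0.1563    0.0905    0.1449]
  [  0.3033    1.2285    0.2767    0.2668    0.2527]
  [  0.2547    0.1417    1.1890    0.2205    0.1439]
  [  0.2071    0.0822    0.0687    1.2545    0.2099]
  [  0.2198    0.0751    0.1453    0.2401    1.0812]
Total output x = L · d:
  x_0 = 1.1960·97 + 0.1840·94 + 0.1563·27 + 0.0905·35 + 0.1449·86 = 153.1587
  x_1 = 0.3033·97 + 1.2285·94 + 0.2767·27 + 0.2668·35 + 0.2527·86 = 183.4388
  x_2 = 0.2547·97 + 0.1417·94 + 1.1890·27 + 0.2205·35 + 0.1439·86 = 90.2254
  x_3 = 0.2071·97 + 0.0822·94 + 0.0687·27 + 1.2545·35 + 0.2099·86 = 91.6316
  x_4 = 0.2198·97 + 0.0751·94 + 0.1453·27 + 0.2401·35 + 1.0812·86 = 133.6977
Output multipliers (column sums of L):
  Textiles: 2.1810
  Services: 1.7116
  Manufacturing: 1.8359
  Chemicals: 2.0723
  Finance: 1.8327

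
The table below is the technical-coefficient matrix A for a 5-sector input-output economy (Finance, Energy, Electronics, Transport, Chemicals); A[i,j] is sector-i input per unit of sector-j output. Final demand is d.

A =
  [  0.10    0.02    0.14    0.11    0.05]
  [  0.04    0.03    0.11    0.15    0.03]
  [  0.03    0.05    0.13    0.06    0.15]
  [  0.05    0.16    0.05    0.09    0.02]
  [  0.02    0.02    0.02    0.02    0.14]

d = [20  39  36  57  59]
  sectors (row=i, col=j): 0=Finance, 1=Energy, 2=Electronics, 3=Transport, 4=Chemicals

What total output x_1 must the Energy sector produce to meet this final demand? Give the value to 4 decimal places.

Form M = I − A:
  [  0.90   -0.02   -0.14   -0.11   -0.05]
  [ -0.04    0.97   -0.11   -0.15   -0.03]
  [ -0.03   -0.05    0.87   -0.06   -0.15]
  [ -0.05   -0.16   -0.05    0.91   -0.02]
  [ -0.02   -0.02   -0.02   -0.02    0.86]
Leontief inverse L = M⁻¹:
  [  1.1321    0.0628    0.2019    0.1629    0.1070]
  [  0.0657    1.0745    0.1595    0.1972    0.0737]
  [  0.0535    0.0832    1.1794    0.1027    0.2141]
  [  0.0774    0.1977    0.1048    1.1490    0.0564]
  [  0.0309    0.0330    0.0383    0.0375    1.1733]
Total output x = L · d:
  x_0 = 1.1321·20 + 0.0628·39 + 0.2019·36 + 0.1629·57 + 0.1070·59 = 47.9581
  x_1 = 0.0657·20 + 1.0745·39 + 0.1595·36 + 0.1972·57 + 0.0737·59 = 64.5495
  x_2 = 0.0535·20 + 0.0832·39 + 1.1794·36 + 0.1027·57 + 0.2141·59 = 65.2568
  x_3 = 0.0774·20 + 0.1977·39 + 0.1048·36 + 1.1490·57 + 0.0564·59 = 81.8478
  x_4 = 0.0309·20 + 0.0330·39 + 0.0383·36 + 0.0375·57 + 1.1733·59 = 74.6421

64.5495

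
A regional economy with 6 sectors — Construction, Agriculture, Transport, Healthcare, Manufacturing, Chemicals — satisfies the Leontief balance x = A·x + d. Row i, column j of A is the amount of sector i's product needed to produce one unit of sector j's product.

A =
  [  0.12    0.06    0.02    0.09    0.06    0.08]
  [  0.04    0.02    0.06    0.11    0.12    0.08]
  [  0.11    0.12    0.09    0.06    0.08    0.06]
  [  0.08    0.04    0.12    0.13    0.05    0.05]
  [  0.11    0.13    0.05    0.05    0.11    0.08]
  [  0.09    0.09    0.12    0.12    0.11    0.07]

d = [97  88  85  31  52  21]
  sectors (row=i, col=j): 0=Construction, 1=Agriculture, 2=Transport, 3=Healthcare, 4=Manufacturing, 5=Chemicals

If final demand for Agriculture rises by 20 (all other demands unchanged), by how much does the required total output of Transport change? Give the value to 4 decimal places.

3.9163

Form M = I − A:
  [  0.88   -0.06   -0.02   -0.09   -0.06   -0.08]
  [ -0.04    0.98   -0.06   -0.11   -0.12   -0.08]
  [ -0.11   -0.12    0.91   -0.06   -0.08   -0.06]
  [ -0.08   -0.04   -0.12    0.87   -0.05   -0.05]
  [ -0.11   -0.13   -0.05   -0.05    0.89   -0.08]
  [ -0.09   -0.09   -0.12   -0.12   -0.11    0.93]
Leontief inverse L = M⁻¹:
  [  1.1984    0.1207    0.0825    0.1717    0.1314    0.1393]
  [  0.1214    1.0900    0.1286    0.1897    0.1946    0.1394]
  [  0.2030    0.1958    1.1633    0.1540    0.1697    0.1322]
  [  0.1670    0.1106    0.1932    1.2168    0.1258    0.1126]
  [  0.2046    0.2076    0.1241    0.1465    1.2039    0.1549]
  [  0.1997    0.1813    0.2101    0.2292    0.2121    1.1522]
Total output x = L · d:
  x_0 = 1.1984·97 + 0.1207·88 + 0.0825·85 + 0.1717·31 + 0.1314·52 + 0.1393·21 = 148.9655
  x_1 = 0.1214·97 + 1.0900·88 + 0.1286·85 + 0.1897·31 + 0.1946·52 + 0.1394·21 = 137.5568
  x_2 = 0.2030·97 + 0.1958·88 + 1.1633·85 + 0.1540·31 + 0.1697·52 + 0.1322·21 = 152.1839
  x_3 = 0.1670·97 + 0.1106·88 + 0.1932·85 + 1.2168·31 + 0.1258·52 + 0.1126·21 = 88.9773
  x_4 = 0.2046·97 + 0.2076·88 + 0.1241·85 + 0.1465·31 + 1.2039·52 + 0.1549·21 = 119.0645
  x_5 = 0.1997·97 + 0.1813·88 + 0.2101·85 + 0.2292·31 + 0.2121·52 + 1.1522·21 = 95.5091
Δx_2 = L[2,1] · Δd_1 = 0.1958 · 20 = 3.9163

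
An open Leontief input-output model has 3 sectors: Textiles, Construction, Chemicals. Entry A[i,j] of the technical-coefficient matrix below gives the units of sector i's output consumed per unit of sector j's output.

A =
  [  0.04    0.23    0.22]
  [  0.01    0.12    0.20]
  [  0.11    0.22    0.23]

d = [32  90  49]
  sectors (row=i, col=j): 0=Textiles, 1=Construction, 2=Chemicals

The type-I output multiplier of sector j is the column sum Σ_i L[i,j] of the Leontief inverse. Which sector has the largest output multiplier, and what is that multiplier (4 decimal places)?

Form M = I − A:
  [  0.96   -0.23   -0.22]
  [ -0.01    0.88   -0.20]
  [ -0.11   -0.22    0.77]
Leontief inverse L = M⁻¹:
  [  1.0931    0.3890    0.4134]
  [  0.0512    1.2335    0.3350]
  [  0.1708    0.4080    1.4535]
Total output x = L · d:
  x_0 = 1.0931·32 + 0.3890·90 + 0.4134·49 = 90.2459
  x_1 = 0.0512·32 + 1.2335·90 + 0.3350·49 = 129.0724
  x_2 = 0.1708·32 + 0.4080·90 + 1.4535·49 = 113.4065
Output multipliers (column sums of L):
  Textiles: 1.3151
  Construction: 2.0306
  Chemicals: 2.2019

Chemicals (2.2019)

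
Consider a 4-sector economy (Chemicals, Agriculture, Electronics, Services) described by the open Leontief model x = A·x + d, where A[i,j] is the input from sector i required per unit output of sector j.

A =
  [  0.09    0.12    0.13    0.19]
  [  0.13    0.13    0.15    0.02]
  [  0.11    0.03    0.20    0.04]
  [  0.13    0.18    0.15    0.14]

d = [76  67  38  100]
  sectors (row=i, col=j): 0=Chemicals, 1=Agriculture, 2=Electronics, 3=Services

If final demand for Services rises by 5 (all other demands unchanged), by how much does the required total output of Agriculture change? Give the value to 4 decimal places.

0.4472

Form M = I − A:
  [  0.91   -0.12   -0.13   -0.19]
  [ -0.13    0.87   -0.15   -0.02]
  [ -0.11   -0.03    0.80   -0.04]
  [ -0.13   -0.18   -0.15    0.86]
Leontief inverse L = M⁻¹:
  [  1.2091    0.2362    0.2945    0.2863]
  [  0.2190    1.2078    0.2788    0.0894]
  [  0.1875    0.0930    1.3176    0.1049]
  [  0.2613    0.3047    0.3327    1.2431]
Total output x = L · d:
  x_0 = 1.2091·76 + 0.2362·67 + 0.2945·38 + 0.2863·100 = 147.5391
  x_1 = 0.2190·76 + 1.2078·67 + 0.2788·38 + 0.0894·100 = 117.1040
  x_2 = 0.1875·76 + 0.0930·67 + 1.3176·38 + 0.1049·100 = 81.0394
  x_3 = 0.2613·76 + 0.3047·67 + 0.3327·38 + 1.2431·100 = 177.2264
Δx_1 = L[1,3] · Δd_3 = 0.0894 · 5 = 0.4472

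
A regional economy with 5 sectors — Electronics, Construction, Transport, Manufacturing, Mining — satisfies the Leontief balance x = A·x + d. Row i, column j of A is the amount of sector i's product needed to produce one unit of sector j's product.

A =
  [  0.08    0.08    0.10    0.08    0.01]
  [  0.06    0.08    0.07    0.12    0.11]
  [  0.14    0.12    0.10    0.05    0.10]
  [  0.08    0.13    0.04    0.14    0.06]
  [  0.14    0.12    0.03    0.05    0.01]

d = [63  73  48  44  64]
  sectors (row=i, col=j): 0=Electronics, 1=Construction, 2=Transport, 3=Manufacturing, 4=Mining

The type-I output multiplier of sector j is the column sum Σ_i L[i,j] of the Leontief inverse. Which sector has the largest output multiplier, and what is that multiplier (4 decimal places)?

Form M = I − A:
  [  0.92   -0.08   -0.10   -0.08   -0.01]
  [ -0.06    0.92   -0.07   -0.12   -0.11]
  [ -0.14   -0.12    0.90   -0.05   -0.10]
  [ -0.08   -0.13   -0.04    0.86   -0.06]
  [ -0.14   -0.12   -0.03   -0.05    0.99]
Leontief inverse L = M⁻¹:
  [  1.1381    0.1439    0.1454    0.1373    0.0505]
  [  0.1338    1.1610    0.1188    0.1903    0.1539]
  [  0.2245    0.2087    1.1629    0.1264    0.1506]
  [  0.1499    0.2110    0.0908    1.2177    0.1079]
  [  0.1915    0.1781    0.0748    0.1078    1.0459]
Total output x = L · d:
  x_0 = 1.1381·63 + 0.1439·73 + 0.1454·48 + 0.1373·44 + 0.0505·64 = 98.4639
  x_1 = 0.1338·63 + 1.1610·73 + 0.1188·48 + 0.1903·44 + 0.1539·64 = 117.1042
  x_2 = 0.2245·63 + 0.2087·73 + 1.1629·48 + 0.1264·44 + 0.1506·64 = 100.3954
  x_3 = 0.1499·63 + 0.2110·73 + 0.0908·48 + 1.2177·44 + 0.1079·64 = 89.6939
  x_4 = 0.1915·63 + 0.1781·73 + 0.0748·48 + 0.1078·44 + 1.0459·64 = 100.3374
Output multipliers (column sums of L):
  Electronics: 1.8378
  Construction: 1.9028
  Transport: 1.5927
  Manufacturing: 1.7796
  Mining: 1.5088

Construction (1.9028)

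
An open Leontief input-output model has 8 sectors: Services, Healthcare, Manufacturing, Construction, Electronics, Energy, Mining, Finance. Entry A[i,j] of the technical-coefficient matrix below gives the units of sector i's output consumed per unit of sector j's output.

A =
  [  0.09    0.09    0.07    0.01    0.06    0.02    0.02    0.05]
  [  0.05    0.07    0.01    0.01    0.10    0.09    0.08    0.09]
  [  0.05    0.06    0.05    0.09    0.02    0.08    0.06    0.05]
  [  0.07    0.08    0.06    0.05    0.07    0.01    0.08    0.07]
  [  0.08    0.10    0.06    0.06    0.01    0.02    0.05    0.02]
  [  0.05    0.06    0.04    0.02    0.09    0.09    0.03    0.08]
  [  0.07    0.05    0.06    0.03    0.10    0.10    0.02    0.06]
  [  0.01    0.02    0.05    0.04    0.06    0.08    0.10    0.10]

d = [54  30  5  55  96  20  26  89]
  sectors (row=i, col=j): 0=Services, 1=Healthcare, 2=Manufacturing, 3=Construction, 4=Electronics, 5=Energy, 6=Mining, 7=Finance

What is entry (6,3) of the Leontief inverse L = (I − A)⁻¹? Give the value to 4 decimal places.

L[6,3] = 0.0640

Form M = I − A:
  [  0.91   -0.09   -0.07   -0.01   -0.06   -0.02   -0.02   -0.05]
  [ -0.05    0.93   -0.01   -0.01   -0.10   -0.09   -0.08   -0.09]
  [ -0.05   -0.06    0.95   -0.09   -0.02   -0.08   -0.06   -0.05]
  [ -0.07   -0.08   -0.06    0.95   -0.07   -0.01   -0.08   -0.07]
  [ -0.08   -0.10   -0.06   -0.06    0.99   -0.02   -0.05   -0.02]
  [ -0.05   -0.06   -0.04   -0.02   -0.09    0.91   -0.03   -0.08]
  [ -0.07   -0.05   -0.06   -0.03   -0.10   -0.10    0.98   -0.06]
  [ -0.01   -0.02   -0.05   -0.04   -0.06   -0.08   -0.10    0.90]
Leontief inverse L = M⁻¹:
  [  1.1342    0.1409    0.1060    0.0376    0.1060    0.0663    0.0617    0.0983]
  [  0.1022    1.1294    0.0546    0.0418    0.1601    0.1501    0.1291    0.1504]
  [  0.0993    0.1156    1.0919    0.1214    0.0779    0.1339    0.1073    0.1080]
  [  0.1231    0.1397    0.1048    1.0843    0.1273    0.0661    0.1305    0.1284]
  [  0.1247    0.1503    0.0954    0.0861    1.0603    0.0663    0.0909    0.0695]
  [  0.0974    0.1152    0.0807    0.0511    0.1427    1.1435    0.0766    0.1353]
  [  0.1222    0.1105    0.1041    0.0640    0.1542    0.1545    1.0680    0.1170]
  [  0.0564    0.0718    0.0928    0.0737    0.1152    0.1377    0.1469    1.1569]
Total output x = L · d:
  x_0 = 1.1342·54 + 0.1409·30 + 0.1060·5 + 0.0376·55 + 0.1060·96 + 0.0663·20 + 0.0617·26 + 0.0983·89 = 89.9256
  x_1 = 0.1022·54 + 1.1294·30 + 0.0546·5 + 0.0418·55 + 0.1601·96 + 0.1501·20 + 0.1291·26 + 0.1504·89 = 77.0916
  x_2 = 0.0993·54 + 0.1156·30 + 1.0919·5 + 0.1214·55 + 0.0779·96 + 0.1339·20 + 0.1073·26 + 0.1080·89 = 43.5226
  x_3 = 0.1231·54 + 0.1397·30 + 0.1048·5 + 1.0843·55 + 0.1273·96 + 0.0661·20 + 0.1305·26 + 0.1284·89 = 99.3590
  x_4 = 0.1247·54 + 0.1503·30 + 0.0954·5 + 0.0861·55 + 1.0603·96 + 0.0663·20 + 0.0909·26 + 0.0695·89 = 128.1156
  x_5 = 0.0974·54 + 0.1152·30 + 0.0807·5 + 0.0511·55 + 0.1427·96 + 1.1435·20 + 0.0766·26 + 0.1353·89 = 62.5344
  x_6 = 0.1222·54 + 0.1105·30 + 0.1041·5 + 0.0640·55 + 0.1542·96 + 0.1545·20 + 1.0680·26 + 0.1170·89 = 70.0259
  x_7 = 0.0564·54 + 0.0718·30 + 0.0928·5 + 0.0737·55 + 0.1152·96 + 0.1377·20 + 0.1469·26 + 1.1569·89 = 130.3154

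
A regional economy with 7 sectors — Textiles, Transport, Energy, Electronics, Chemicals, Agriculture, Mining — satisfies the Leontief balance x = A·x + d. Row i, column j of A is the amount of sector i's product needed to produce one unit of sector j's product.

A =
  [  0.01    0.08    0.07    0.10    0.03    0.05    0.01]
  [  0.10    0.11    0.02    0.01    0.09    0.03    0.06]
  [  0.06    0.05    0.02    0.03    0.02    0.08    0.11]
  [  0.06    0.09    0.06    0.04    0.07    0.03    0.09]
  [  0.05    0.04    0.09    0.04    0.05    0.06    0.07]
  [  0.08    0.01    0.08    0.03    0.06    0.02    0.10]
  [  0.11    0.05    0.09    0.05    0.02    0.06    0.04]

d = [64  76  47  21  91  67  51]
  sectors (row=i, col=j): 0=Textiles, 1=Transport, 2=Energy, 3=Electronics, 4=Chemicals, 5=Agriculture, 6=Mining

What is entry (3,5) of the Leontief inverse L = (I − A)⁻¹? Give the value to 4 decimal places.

Form M = I − A:
  [  0.99   -0.08   -0.07   -0.10   -0.03   -0.05   -0.01]
  [ -0.10    0.89   -0.02   -0.01   -0.09   -0.03   -0.06]
  [ -0.06   -0.05    0.98   -0.03   -0.02   -0.08   -0.11]
  [ -0.06   -0.09   -0.06    0.96   -0.07   -0.03   -0.09]
  [ -0.05   -0.04   -0.09   -0.04    0.95   -0.06   -0.07]
  [ -0.08   -0.01   -0.08   -0.03   -0.06    0.98   -0.10]
  [ -0.11   -0.05   -0.09   -0.05   -0.02   -0.06    0.96]
Leontief inverse L = M⁻¹:
  [  1.0509    0.1191    0.1018    0.1217    0.0615    0.0764    0.0539]
  [  0.1456    1.1563    0.0624    0.0416    0.1246    0.0630    0.1005]
  [  0.1041    0.0865    1.0600    0.0580    0.0480    0.1083    0.1482]
  [  0.1109    0.1373    0.1039    1.0714    0.1047    0.0659    0.1366]
  [  0.0949    0.0788    0.1299    0.0687    1.0792    0.0931    0.1156]
  [  0.1206    0.0472    0.1199    0.0605    0.0847    1.0534    0.1395]
  [  0.1531    0.0937    0.1299    0.0826    0.0513    0.0934    1.0852]
Total output x = L · d:
  x_0 = 1.0509·64 + 0.1191·76 + 0.1018·47 + 0.1217·21 + 0.0615·91 + 0.0764·67 + 0.0539·51 = 97.1194
  x_1 = 0.1456·64 + 1.1563·76 + 0.0624·47 + 0.0416·21 + 0.1246·91 + 0.0630·67 + 0.1005·51 = 121.6909
  x_2 = 0.1041·64 + 0.0865·76 + 1.0600·47 + 0.0580·21 + 0.0480·91 + 0.1083·67 + 0.1482·51 = 83.4560
  x_3 = 0.1109·64 + 0.1373·76 + 0.1039·47 + 1.0714·21 + 0.1047·91 + 0.0659·67 + 0.1366·51 = 65.8168
  x_4 = 0.0949·64 + 0.0788·76 + 0.1299·47 + 0.0687·21 + 1.0792·91 + 0.0931·67 + 0.1156·51 = 129.9534
  x_5 = 0.1206·64 + 0.0472·76 + 0.1199·47 + 0.0605·21 + 0.0847·91 + 1.0534·67 + 0.1395·51 = 103.6095
  x_6 = 0.1531·64 + 0.0937·76 + 0.1299·47 + 0.0826·21 + 0.0513·91 + 0.0934·67 + 1.0852·51 = 91.0262

L[3,5] = 0.0659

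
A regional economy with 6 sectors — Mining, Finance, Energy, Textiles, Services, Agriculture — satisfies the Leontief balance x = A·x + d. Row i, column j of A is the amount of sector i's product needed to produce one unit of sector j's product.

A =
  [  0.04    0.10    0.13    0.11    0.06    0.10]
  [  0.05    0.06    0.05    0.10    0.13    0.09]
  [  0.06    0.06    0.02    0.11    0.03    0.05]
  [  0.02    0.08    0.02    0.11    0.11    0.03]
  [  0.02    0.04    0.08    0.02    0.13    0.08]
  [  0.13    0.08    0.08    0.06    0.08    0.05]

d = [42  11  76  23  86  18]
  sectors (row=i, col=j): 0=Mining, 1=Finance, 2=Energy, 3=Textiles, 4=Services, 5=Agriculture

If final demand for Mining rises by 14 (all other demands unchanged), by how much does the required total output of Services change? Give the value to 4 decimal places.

0.7595

Form M = I − A:
  [  0.96   -0.10   -0.13   -0.11   -0.06   -0.10]
  [ -0.05    0.94   -0.05   -0.10   -0.13   -0.09]
  [ -0.06   -0.06    0.98   -0.11   -0.03   -0.05]
  [ -0.02   -0.08   -0.02    0.89   -0.11   -0.03]
  [ -0.02   -0.04   -0.08   -0.02    0.87   -0.08]
  [ -0.13   -0.08   -0.08   -0.06   -0.08    0.95]
Leontief inverse L = M⁻¹:
  [  1.0898    0.1632    0.1814    0.1893    0.1443    0.1579]
  [  0.0916    1.1151    0.1013    0.1635    0.2103    0.1435]
  [  0.0881    0.1014    1.0546    0.1604    0.0858    0.0867]
  [  0.0472    0.1207    0.0562    1.1587    0.1762    0.0708]
  [  0.0542    0.0799    0.1196    0.0654    1.1887    0.1217]
  [  0.1718    0.1391    0.1358    0.1319    0.1559    1.1083]
Total output x = L · d:
  x_0 = 1.0898·42 + 0.1632·11 + 0.1814·76 + 0.1893·23 + 0.1443·86 + 0.1579·18 = 80.9591
  x_1 = 0.0916·42 + 1.1151·11 + 0.1013·76 + 0.1635·23 + 0.2103·86 + 0.1435·18 = 48.2419
  x_2 = 0.0881·42 + 0.1014·11 + 1.0546·76 + 0.1604·23 + 0.0858·86 + 0.0867·18 = 97.5952
  x_3 = 0.0472·42 + 0.1207·11 + 0.0562·76 + 1.1587·23 + 0.1762·86 + 0.0708·18 = 50.6659
  x_4 = 0.0542·42 + 0.0799·11 + 0.1196·76 + 0.0654·23 + 1.1887·86 + 0.1217·18 = 118.1683
  x_5 = 0.1718·42 + 0.1391·11 + 0.1358·76 + 0.1319·23 + 0.1559·86 + 1.1083·18 = 55.4580
Δx_4 = L[4,0] · Δd_0 = 0.0542 · 14 = 0.7595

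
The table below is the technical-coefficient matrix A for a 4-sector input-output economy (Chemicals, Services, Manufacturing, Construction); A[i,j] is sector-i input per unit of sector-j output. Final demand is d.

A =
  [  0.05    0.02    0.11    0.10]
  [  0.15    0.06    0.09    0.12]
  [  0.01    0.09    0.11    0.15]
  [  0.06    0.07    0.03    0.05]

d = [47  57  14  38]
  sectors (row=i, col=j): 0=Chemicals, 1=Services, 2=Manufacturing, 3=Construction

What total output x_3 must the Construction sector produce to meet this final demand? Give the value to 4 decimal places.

50.7410

Form M = I − A:
  [  0.95   -0.02   -0.11   -0.10]
  [ -0.15    0.94   -0.09   -0.12]
  [ -0.01   -0.09    0.89   -0.15]
  [ -0.06   -0.07   -0.03    0.95]
Leontief inverse L = M⁻¹:
  [  1.0704    0.0468    0.1418    0.1410]
  [  0.1857    1.0945    0.1397    0.1799]
  [  0.0447    0.1260    1.1487    0.2020]
  [  0.0827    0.0876    0.0555    1.0812]
Total output x = L · d:
  x_0 = 1.0704·47 + 0.0468·57 + 0.1418·14 + 0.1410·38 = 60.3228
  x_1 = 0.1857·47 + 1.0945·57 + 0.1397·14 + 0.1799·38 = 79.9053
  x_2 = 0.0447·47 + 0.1260·57 + 1.1487·14 + 0.2020·38 = 33.0403
  x_3 = 0.0827·47 + 0.0876·57 + 0.0555·14 + 1.0812·38 = 50.7410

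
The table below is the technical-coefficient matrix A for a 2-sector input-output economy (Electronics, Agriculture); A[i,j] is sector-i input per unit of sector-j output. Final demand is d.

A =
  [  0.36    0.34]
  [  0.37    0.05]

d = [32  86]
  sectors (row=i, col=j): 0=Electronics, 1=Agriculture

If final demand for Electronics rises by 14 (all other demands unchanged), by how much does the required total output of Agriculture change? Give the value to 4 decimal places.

10.7424

Form M = I − A:
  [  0.64   -0.34]
  [ -0.37    0.95]
Leontief inverse L = M⁻¹:
  [  1.9701    0.7051]
  [  0.7673    1.3273]
Total output x = L · d:
  x_0 = 1.9701·32 + 0.7051·86 = 123.6831
  x_1 = 0.7673·32 + 1.3273·86 = 138.6976
Δx_1 = L[1,0] · Δd_0 = 0.7673 · 14 = 10.7424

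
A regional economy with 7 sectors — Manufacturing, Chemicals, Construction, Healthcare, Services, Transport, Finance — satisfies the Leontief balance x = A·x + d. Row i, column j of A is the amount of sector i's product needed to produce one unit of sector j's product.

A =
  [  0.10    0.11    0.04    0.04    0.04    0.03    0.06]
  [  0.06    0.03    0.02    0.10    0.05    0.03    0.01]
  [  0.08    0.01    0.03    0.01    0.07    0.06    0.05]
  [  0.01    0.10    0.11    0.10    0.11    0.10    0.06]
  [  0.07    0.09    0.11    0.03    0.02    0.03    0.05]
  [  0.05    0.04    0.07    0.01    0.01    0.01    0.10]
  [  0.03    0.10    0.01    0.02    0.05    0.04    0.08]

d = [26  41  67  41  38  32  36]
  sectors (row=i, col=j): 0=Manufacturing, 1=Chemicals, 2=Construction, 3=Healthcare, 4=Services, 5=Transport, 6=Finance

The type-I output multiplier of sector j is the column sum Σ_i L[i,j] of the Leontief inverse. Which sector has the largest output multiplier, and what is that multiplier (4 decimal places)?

Form M = I − A:
  [  0.90   -0.11   -0.04   -0.04   -0.04   -0.03   -0.06]
  [ -0.06    0.97   -0.02   -0.10   -0.05   -0.03   -0.01]
  [ -0.08   -0.01    0.97   -0.01   -0.07   -0.06   -0.05]
  [ -0.01   -0.10   -0.11    0.90   -0.11   -0.10   -0.06]
  [ -0.07   -0.09   -0.11   -0.03    0.98   -0.03   -0.05]
  [ -0.05   -0.04   -0.07   -0.01   -0.01    0.99   -0.10]
  [ -0.03   -0.10   -0.01   -0.02   -0.05   -0.04    0.92]
Leontief inverse L = M⁻¹:
  [  1.1409    0.1567    0.0721    0.0741    0.0735    0.0572    0.0951]
  [  0.0878    1.0681    0.0534    0.1273    0.0787    0.0551    0.0388]
  [  0.1113    0.0462    1.0563    0.0275    0.0903    0.0775    0.0803]
  [  0.0618    0.1587    0.1647    1.1427    0.1579    0.1414    0.1132]
  [  0.1093    0.1284    0.1381    0.0582    1.0526    0.0567    0.0832]
  [  0.0767    0.0709    0.0870    0.0276    0.0330    1.0287    0.1259]
  [  0.0586    0.1352    0.0345    0.0458    0.0740    0.0596    1.1076]
Total output x = L · d:
  x_0 = 1.1409·26 + 0.1567·41 + 0.0721·67 + 0.0741·41 + 0.0735·38 + 0.0572·32 + 0.0951·36 = 52.0065
  x_1 = 0.0878·26 + 1.0681·41 + 0.0534·67 + 0.1273·41 + 0.0787·38 + 0.0551·32 + 0.0388·36 = 61.0234
  x_2 = 0.1113·26 + 0.0462·41 + 1.0563·67 + 0.0275·41 + 0.0903·38 + 0.0775·32 + 0.0803·36 = 85.4865
  x_3 = 0.0618·26 + 0.1587·41 + 0.1647·67 + 1.1427·41 + 0.1579·38 + 0.1414·32 + 0.1132·36 = 80.5939
  x_4 = 0.1093·26 + 0.1284·41 + 0.1381·67 + 0.0582·41 + 1.0526·38 + 0.0567·32 + 0.0832·36 = 64.5544
  x_5 = 0.0767·26 + 0.0709·41 + 0.0870·67 + 0.0276·41 + 0.0330·38 + 1.0287·32 + 0.1259·36 = 50.5672
  x_6 = 0.0586·26 + 0.1352·41 + 0.0345·67 + 0.0458·41 + 0.0740·38 + 0.0596·32 + 1.1076·36 = 55.8475
Output multipliers (column sums of L):
  Manufacturing: 1.6463
  Chemicals: 1.7643
  Construction: 1.6060
  Healthcare: 1.5031
  Services: 1.5600
  Transport: 1.4763
  Finance: 1.6441

Chemicals (1.7643)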